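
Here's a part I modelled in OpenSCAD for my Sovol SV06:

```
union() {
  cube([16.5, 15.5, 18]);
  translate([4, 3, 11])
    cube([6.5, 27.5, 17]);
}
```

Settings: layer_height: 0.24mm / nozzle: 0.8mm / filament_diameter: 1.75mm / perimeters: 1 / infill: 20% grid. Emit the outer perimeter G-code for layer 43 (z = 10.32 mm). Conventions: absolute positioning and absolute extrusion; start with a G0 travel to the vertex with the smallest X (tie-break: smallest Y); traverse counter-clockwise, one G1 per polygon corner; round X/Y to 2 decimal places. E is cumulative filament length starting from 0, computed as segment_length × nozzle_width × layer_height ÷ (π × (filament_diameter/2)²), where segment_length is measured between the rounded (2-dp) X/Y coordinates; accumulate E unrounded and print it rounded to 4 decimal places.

G0 X0.00 Y0.00 Z10.32
G1 X16.50 Y0.00 E1.3171
G1 X16.50 Y15.50 E2.5544
G1 X0.00 Y15.50 E3.8715
G1 X0.00 Y0.00 E5.1088

At z = 10.32 mm: the 16.5×15.5 cube contributes its full rectangle; the cube at (4, 3) is not intersected at this z (z outside [11, 28]); Combining (union): only the 16.5×15.5 cube is present, so the union is just that shape — 1 connected region. The outline is a single polygon with 4 vertices. Extrusion per mm of travel: 0.8 × 0.24 / (π × 0.875²) = 0.079824. Accumulating E over each segment gives final E = 5.1088.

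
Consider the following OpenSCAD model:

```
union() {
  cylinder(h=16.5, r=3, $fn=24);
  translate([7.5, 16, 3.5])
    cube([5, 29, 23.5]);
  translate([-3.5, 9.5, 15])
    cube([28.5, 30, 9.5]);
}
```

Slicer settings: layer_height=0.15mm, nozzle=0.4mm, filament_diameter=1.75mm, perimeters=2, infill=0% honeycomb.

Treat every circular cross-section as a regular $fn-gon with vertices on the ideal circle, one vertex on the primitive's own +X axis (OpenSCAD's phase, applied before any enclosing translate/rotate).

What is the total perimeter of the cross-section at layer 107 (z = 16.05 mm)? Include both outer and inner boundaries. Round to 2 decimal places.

At z = 16.05 mm: the r=3 cylinder gives a regular 24-gon of circumradius 3 (constant along its height) (perimeter = 2·24·3.000·sin(180°/24) = 18.80 mm); the cube at (7.5, 16) is present — its section is the full 5×29 rectangle (perimeter 68.00 mm); the cube at (-3.5, 9.5) is present — its section is the full 28.5×30 rectangle (perimeter 117.00 mm); Combining (union): the regions partially overlap (shared area 117.50 mm²), so the edge portions inside another operand are dropped and the merged outline is re-measured after clipping — boundary = 146.80 mm. Overall, the cross-section has 2 separate islands. Total boundary length (outer) = 146.80 mm.

146.80 mm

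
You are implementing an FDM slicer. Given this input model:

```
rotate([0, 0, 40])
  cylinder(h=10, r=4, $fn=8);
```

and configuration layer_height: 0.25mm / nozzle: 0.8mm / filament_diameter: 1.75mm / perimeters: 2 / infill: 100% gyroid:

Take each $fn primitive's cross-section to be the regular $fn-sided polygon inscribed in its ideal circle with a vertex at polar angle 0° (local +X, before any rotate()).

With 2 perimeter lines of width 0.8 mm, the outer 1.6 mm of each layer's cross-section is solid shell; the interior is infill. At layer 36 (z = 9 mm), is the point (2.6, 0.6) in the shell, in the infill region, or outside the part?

shell

At z = 9 mm: the cylinder: section is a regular 8-gon, circumradius r=4; (rotated 40° about Z; rotation is an isometry so areas/perimeters/island counts are preserved). Overall, the cross-section is a single solid region. Undo the 40° rotation: the query point maps to (2.377, -1.212) in the un-rotated model frame. The nearest boundary edge runs (2.83, -2.83)→(4.00, 0.00); distance from the point to it = 1.04 mm. The point is inside the cross-section, 1.04 mm from the nearest boundary — within the 1.6 mm shell band (2 × 0.8).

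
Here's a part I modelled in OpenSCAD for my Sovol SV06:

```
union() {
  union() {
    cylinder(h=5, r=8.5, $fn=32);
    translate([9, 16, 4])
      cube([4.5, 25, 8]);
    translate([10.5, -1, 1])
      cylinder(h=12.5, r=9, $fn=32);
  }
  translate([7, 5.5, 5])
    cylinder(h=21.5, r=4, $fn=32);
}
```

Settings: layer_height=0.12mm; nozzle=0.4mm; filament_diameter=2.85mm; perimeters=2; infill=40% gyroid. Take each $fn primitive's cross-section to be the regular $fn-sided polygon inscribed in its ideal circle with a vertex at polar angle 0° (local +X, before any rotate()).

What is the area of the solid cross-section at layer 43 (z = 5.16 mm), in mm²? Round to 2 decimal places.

380.10 mm²

At z = 5.16 mm: the cylinder does not reach this height (z outside [0, 5]); the cube at (9, 16) (footprint 4.5×25) is included at this height (area 112.50 mm²); the r=9 cylinder at (10.5, -1) gives a regular 32-gon of circumradius 9 (constant along its height) (area = (32/2)·9.000²·sin(360°/32) = 252.84 mm²); Merging all regions: the 2 present regions are separate (no shared area or edge), so areas and boundary lengths simply add and each stays a separate island — area = 365.34 mm²; the r=4 cylinder at (7, 5.5) gives a regular 32-gon of circumradius 4 (constant along its height) (area = (32/2)·4.000²·sin(360°/32) = 49.94 mm²); Combining (union): the regions partially overlap — summed areas 415.28 mm² minus the doubly-counted overlap 35.18 mm² gives 380.10 mm² — area = 380.10 mm². Overall, the cross-section has 2 separate islands. Net area = 380.10 mm².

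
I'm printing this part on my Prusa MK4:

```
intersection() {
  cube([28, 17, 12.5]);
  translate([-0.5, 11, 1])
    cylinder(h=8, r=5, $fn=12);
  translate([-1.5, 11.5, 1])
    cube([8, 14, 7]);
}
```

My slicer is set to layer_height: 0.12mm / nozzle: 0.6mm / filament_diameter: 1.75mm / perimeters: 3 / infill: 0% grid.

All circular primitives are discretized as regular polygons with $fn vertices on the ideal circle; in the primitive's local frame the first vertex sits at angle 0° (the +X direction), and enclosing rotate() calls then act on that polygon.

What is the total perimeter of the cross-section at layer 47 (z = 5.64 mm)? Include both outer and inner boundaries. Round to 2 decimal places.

15.46 mm

At z = 5.64 mm: the 28×17 cube contributes its full rectangle (perimeter 90.00 mm); the r=5 cylinder at (-0.5, 11) gives a regular 12-gon of circumradius 5 (constant along its height) (perimeter = 2·12·5.000·sin(180°/12) = 31.06 mm); the cube at (-1.5, 11.5) (footprint 8×14) is included at this height (perimeter 44.00 mm); After intersecting: the r=5 cylinder at (-0.5, 11) partially overlaps the 28×17 cube; clipping to the common part keeps 32.57 mm²; the 8×14 cube at (-1.5, 11.5) partially overlaps the running intersection; clipping to the common part keeps 14.07 mm² — boundary = 15.46 mm. Overall, the cross-section is a single solid region. Total boundary length (outer) = 15.46 mm.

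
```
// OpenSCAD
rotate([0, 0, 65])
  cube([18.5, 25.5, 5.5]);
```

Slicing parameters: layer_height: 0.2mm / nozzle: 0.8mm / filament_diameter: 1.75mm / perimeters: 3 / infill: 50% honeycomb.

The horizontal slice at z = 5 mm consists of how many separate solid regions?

1

At z = 5 mm: the 18.5×25.5 cube contributes its full rectangle; (rotated 65° about Z; rotation is an isometry so areas/perimeters/island counts are preserved). The result has 1 disconnected region.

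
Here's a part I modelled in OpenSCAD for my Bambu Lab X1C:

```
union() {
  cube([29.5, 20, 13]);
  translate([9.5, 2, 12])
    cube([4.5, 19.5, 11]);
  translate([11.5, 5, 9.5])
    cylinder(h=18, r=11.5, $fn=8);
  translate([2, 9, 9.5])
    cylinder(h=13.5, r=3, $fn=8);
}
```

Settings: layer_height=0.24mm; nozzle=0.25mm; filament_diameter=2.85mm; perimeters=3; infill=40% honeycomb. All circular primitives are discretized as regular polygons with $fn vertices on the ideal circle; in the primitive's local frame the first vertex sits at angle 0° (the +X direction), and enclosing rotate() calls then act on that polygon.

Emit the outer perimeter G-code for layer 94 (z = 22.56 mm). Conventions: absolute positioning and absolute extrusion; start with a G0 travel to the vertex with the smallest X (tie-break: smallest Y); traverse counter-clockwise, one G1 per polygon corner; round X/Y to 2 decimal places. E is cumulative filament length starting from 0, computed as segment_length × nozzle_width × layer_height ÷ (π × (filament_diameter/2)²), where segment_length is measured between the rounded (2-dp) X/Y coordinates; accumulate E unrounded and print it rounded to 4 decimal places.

At z = 22.56 mm: the cube is absent (z outside [0, 13]); the cube at (9.5, 2) is present — its section is the full 4.5×19.5 rectangle; the r=11.5 cylinder at (11.5, 5) gives a regular 8-gon of circumradius 11.5 (constant along its height); the r=3 cylinder at (2, 9) contributes a regular 8-gon of circumradius 3; Combining (union): the regions partially overlap (shared area 77.61 mm²), so overlapping operands fuse into one piece — 1 connected region. The outline is a single polygon with 17 vertices. Extrusion per mm of travel: 0.25 × 0.24 / (π × 1.425²) = 0.009405. Accumulating E over each segment gives final E = 0.7987.

G0 X-1.00 Y9.00 Z22.56
G1 X-0.12 Y6.88 E0.0216
G1 X0.65 Y6.56 E0.0294
G1 X0.00 Y5.00 E0.0453
G1 X3.37 Y-3.13 E0.1281
G1 X11.50 Y-6.50 E0.2109
G1 X19.63 Y-3.13 E0.2936
G1 X23.00 Y5.00 E0.3764
G1 X19.63 Y13.13 E0.4592
G1 X14.00 Y15.46 E0.5165
G1 X14.00 Y21.50 E0.5733
G1 X9.50 Y21.50 E0.6156
G1 X9.50 Y15.67 E0.6705
G1 X3.37 Y13.13 E0.7329
G1 X2.77 Y11.68 E0.7476
G1 X2.00 Y12.00 E0.7555
G1 X-0.12 Y11.12 E0.7771
G1 X-1.00 Y9.00 E0.7987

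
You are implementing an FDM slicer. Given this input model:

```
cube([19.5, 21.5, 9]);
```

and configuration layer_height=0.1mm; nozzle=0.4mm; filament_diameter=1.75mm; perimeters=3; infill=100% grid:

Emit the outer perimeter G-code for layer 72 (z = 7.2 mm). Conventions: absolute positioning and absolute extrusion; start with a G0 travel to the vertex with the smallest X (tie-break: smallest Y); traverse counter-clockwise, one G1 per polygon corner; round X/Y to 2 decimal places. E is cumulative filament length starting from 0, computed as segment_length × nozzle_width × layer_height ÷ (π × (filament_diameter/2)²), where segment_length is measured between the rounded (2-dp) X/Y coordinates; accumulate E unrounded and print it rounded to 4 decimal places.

At z = 7.2 mm: the cube (footprint 19.5×21.5) is included at this height. The outline is a single polygon with 4 vertices. Extrusion per mm of travel: 0.4 × 0.1 / (π × 0.875²) = 0.016630. Accumulating E over each segment gives final E = 1.3637.

G0 X0.00 Y0.00 Z7.20
G1 X19.50 Y0.00 E0.3243
G1 X19.50 Y21.50 E0.6818
G1 X0.00 Y21.50 E1.0061
G1 X0.00 Y0.00 E1.3637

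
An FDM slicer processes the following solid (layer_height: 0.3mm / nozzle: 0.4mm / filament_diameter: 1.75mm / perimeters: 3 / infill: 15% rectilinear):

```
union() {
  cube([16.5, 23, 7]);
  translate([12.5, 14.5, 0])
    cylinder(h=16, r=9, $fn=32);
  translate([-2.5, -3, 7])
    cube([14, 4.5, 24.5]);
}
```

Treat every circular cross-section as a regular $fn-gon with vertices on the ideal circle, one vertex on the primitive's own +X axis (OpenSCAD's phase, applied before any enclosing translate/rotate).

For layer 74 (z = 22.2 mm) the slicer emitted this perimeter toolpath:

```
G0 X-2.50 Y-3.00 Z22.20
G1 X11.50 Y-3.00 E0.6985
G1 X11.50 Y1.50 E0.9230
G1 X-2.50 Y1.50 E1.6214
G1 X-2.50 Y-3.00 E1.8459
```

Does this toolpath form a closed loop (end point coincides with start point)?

yes

Start point (G0): (-2.50, -3.00). End point (last G1): the path returns to the start — closed.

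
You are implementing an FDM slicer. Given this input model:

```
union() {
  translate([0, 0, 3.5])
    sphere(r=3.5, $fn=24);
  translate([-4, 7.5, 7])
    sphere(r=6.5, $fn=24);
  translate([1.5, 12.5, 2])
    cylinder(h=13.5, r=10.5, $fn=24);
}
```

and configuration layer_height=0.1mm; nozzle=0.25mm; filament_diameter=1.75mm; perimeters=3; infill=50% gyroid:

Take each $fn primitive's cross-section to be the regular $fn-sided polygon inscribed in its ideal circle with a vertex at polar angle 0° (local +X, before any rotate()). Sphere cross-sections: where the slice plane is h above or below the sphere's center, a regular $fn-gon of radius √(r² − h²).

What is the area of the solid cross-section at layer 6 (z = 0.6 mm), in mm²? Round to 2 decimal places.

At z = 0.6 mm: the sphere: section is a regular 24-gon, circumradius = √(r²−h²) = √(3.5²−2.9²) = 1.960 (area = (24/2)·1.960²·sin(360°/24) = 11.93 mm²); the r=6.5 sphere at (-4, 7.5) contributes a regular 24-gon of circumradius √(6.5²−6.4²) = 1.136 (area = (24/2)·1.136²·sin(360°/24) = 4.01 mm²); the cylinder at (1.5, 12.5) does not reach this height (z outside [2, 15.5]); Taking the union: the 2 present regions are separate (no shared area or edge), so areas and boundary lengths simply add and each stays a separate island — area = 15.93 mm². Overall, the cross-section has 2 separate islands. Net area = 15.93 mm².

15.93 mm²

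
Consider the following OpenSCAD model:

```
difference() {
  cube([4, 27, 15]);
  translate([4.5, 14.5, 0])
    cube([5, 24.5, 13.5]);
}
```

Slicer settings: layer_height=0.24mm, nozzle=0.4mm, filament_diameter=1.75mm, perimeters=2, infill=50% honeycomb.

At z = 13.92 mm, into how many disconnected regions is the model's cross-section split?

At z = 13.92 mm: the cube (footprint 4×27) is included at this height; the cube at (4.5, 14.5) does not reach this height (z outside [0, 13.5]); Subtracting the remaining from the first: none of the subtracted shapes is present at this height, so the 4×27 cube is unchanged — 1 connected region. The result has 1 disconnected region.

1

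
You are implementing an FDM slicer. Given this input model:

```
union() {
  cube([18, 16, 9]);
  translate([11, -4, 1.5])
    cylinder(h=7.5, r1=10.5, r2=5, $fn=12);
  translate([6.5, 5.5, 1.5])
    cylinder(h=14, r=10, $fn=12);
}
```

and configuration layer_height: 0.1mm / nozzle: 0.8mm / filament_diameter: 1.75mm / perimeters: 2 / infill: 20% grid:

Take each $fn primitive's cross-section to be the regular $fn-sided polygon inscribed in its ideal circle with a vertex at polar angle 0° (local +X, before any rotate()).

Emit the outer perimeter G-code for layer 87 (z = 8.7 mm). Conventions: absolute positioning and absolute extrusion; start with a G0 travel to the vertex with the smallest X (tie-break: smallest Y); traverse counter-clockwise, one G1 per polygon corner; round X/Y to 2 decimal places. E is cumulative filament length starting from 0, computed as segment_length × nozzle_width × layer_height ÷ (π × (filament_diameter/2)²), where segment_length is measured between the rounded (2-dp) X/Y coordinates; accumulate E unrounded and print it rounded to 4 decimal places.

G0 X-3.50 Y5.50 Z8.70
G1 X-2.16 Y0.50 E0.1722
G1 X1.50 Y-3.16 E0.3443
G1 X5.87 Y-4.33 E0.4948
G1 X6.48 Y-6.61 E0.5733
G1 X8.39 Y-8.52 E0.6631
G1 X11.00 Y-9.22 E0.7530
G1 X13.61 Y-8.52 E0.8429
G1 X15.52 Y-6.61 E0.9327
G1 X16.22 Y-4.00 E1.0226
G1 X15.52 Y-1.39 E1.1125
G1 X14.40 Y-0.26 E1.1654
G1 X14.66 Y0.00 E1.1776
G1 X18.00 Y0.00 E1.2887
G1 X18.00 Y16.00 E1.8209
G1 X0.00 Y16.00 E2.4196
G1 X0.00 Y12.66 E2.5306
G1 X-2.16 Y10.50 E2.6322
G1 X-3.50 Y5.50 E2.8044

At z = 8.7 mm: the 18×16 cube contributes its full rectangle; the cone at (11, -4) contributes a regular 12-gon of circumradius 5.220 (interpolated between r1=10.5 and r2=5 at t=0.960); the r=10 cylinder at (6.5, 5.5) gives a regular 12-gon of circumradius 10 (constant along its height); Taking the union: the regions partially overlap (shared area 249.32 mm²), so overlapping operands fuse into one piece — 1 connected region. The outline is a single polygon with 18 vertices. Extrusion per mm of travel: 0.8 × 0.1 / (π × 0.875²) = 0.033260. Accumulating E over each segment gives final E = 2.8044.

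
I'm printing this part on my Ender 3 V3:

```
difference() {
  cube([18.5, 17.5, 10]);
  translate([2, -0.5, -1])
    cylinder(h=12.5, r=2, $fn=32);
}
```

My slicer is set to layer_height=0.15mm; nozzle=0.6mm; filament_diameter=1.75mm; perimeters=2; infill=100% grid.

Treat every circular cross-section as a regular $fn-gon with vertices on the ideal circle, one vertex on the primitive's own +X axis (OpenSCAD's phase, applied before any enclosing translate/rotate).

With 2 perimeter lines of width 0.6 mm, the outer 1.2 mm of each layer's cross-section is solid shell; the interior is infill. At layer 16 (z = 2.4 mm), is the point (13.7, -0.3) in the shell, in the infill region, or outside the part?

At z = 2.4 mm: the 18.5×17.5 cube contributes its full rectangle; the r=2 cylinder at (2, -0.5) gives a regular 32-gon of circumradius 2 (constant along its height); After the difference (first − rest): starting from the 18.5×17.5 cube, the r=2 cylinder at (2, -0.5) partially overlaps it — only the 4.27 mm² overlap (of its 12.49 mm²) is removed, clipping the outline — 1 connected region. Overall, the cross-section is a single solid region. The nearest boundary edge runs (18.50, 0.00)→(3.93, 0.00); distance from the point to it = 0.30 mm. The point is not inside any of the regions above, so it lies outside the cross-section (0.30 mm from the nearest boundary).

outside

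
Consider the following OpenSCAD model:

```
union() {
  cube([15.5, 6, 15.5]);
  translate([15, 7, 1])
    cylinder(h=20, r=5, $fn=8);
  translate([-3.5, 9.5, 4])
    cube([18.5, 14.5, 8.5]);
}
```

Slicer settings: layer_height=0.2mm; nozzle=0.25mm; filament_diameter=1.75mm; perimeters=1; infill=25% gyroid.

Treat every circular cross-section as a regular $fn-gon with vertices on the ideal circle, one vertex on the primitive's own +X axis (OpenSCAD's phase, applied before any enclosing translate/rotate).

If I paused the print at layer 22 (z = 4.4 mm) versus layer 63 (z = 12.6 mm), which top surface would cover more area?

Layer 22 (z = 4.4): the cube (footprint 15.5×6) is included at this height (area 93.00 mm²); the cylinder at (15, 7): section is a regular 8-gon, circumradius r=5 (area = (8/2)·5.000²·sin(360°/8) = 70.71 mm²); the cube at (-3.5, 9.5) (footprint 18.5×14.5) is included at this height (area 268.25 mm²); Merging all regions: the regions partially overlap — summed areas 431.96 mm² minus the doubly-counted overlap 21.31 mm² gives 410.66 mm² — area = 410.66 mm². So its area = 410.66 mm². Layer 63 (z = 12.6): the cube (footprint 15.5×6) is included at this height (area 93.00 mm²); the cylinder at (15, 7): section is a regular 8-gon, circumradius r=5 (area = (8/2)·5.000²·sin(360°/8) = 70.71 mm²); the cube at (-3.5, 9.5) is not intersected at this z (z outside [4, 12.5]); Merging all regions: the regions partially overlap — summed areas 163.71 mm² minus the doubly-counted overlap 14.83 mm² gives 148.88 mm² — area = 148.88 mm². So its area = 148.88 mm². Layer 22 is larger (410.66 vs 148.88 mm²).

layer 22 (z = 4.4 mm)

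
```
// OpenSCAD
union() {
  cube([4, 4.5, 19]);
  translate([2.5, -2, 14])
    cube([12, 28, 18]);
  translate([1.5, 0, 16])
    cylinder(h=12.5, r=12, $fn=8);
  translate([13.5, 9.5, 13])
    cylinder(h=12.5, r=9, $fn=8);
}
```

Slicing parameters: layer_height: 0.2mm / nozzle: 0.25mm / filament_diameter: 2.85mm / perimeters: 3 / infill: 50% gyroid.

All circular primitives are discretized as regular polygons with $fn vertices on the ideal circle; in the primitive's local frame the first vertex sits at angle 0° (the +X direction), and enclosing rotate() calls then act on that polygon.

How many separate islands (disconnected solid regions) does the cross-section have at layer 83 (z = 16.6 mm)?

At z = 16.6 mm: the 4×4.5 cube contributes its full rectangle; the 12×28 cube at (2.5, -2) contributes its full rectangle; the r=12 cylinder at (1.5, 0) contributes a regular 8-gon of circumradius 12; the r=9 cylinder at (13.5, 9.5) contributes a regular 8-gon of circumradius 9; Combining (union): the regions partially overlap (shared area 261.34 mm²), so overlapping operands fuse into one piece — 1 connected region. Overall, the cross-section is a single solid region. Island count = 1.

1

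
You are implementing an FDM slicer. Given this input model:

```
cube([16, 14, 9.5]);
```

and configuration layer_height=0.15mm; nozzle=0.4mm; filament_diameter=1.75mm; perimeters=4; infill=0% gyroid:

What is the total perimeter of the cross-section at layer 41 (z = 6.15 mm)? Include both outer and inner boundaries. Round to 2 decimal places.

At z = 6.15 mm: the cube is present — its section is the full 16×14 rectangle (perimeter 60.00 mm). Overall, the cross-section is a single solid region. Total boundary length (outer) = 60.00 mm.

60.00 mm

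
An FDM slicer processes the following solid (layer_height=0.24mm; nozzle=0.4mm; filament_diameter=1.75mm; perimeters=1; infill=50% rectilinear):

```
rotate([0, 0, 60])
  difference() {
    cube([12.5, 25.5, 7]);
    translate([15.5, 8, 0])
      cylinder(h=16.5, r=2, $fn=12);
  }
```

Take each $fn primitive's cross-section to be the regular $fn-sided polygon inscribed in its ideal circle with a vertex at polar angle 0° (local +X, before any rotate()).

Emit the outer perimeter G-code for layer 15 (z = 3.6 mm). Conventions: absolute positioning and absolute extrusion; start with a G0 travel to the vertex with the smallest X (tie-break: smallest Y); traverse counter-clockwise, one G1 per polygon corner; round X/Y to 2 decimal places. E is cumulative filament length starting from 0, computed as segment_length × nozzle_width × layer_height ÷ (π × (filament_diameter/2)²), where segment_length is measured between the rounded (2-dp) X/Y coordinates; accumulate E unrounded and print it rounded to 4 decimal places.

G0 X-22.08 Y12.75 Z3.60
G1 X0.00 Y0.00 E1.0176
G1 X6.25 Y10.83 E1.5167
G1 X-15.83 Y23.58 E2.5343
G1 X-22.08 Y12.75 E3.0334

At z = 3.6 mm: the cube (footprint 12.5×25.5) is included at this height; the r=2 cylinder at (15.5, 8) contributes a regular 12-gon of circumradius 2; After the difference (first − rest): starting from the 12.5×25.5 cube, the r=2 cylinder at (15.5, 8) misses the remaining region (no effect) — 1 connected region; (rotated 60° about Z; rotation is an isometry so areas/perimeters/island counts are preserved). The outline is a single polygon with 4 vertices. Extrusion per mm of travel: 0.4 × 0.24 / (π × 0.875²) = 0.039912. Accumulating E over each segment gives final E = 3.0334.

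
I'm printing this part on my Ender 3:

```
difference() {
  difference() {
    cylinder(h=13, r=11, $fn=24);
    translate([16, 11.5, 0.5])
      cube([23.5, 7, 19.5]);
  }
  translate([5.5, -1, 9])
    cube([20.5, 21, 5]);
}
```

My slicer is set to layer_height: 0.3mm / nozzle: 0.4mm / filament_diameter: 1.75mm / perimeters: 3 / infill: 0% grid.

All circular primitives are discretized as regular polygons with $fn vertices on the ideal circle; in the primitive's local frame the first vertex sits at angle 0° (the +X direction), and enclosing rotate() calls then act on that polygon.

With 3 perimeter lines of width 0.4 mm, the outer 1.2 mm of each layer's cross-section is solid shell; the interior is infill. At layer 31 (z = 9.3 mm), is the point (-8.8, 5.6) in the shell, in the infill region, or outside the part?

At z = 9.3 mm: the cylinder: section is a regular 24-gon, circumradius r=11; the cube at (16, 11.5) (footprint 23.5×7) is included at this height; Taking the first minus the rest: starting from the r=11 cylinder, the 23.5×7 cube at (16, 11.5) misses the remaining region (no effect) — 1 connected region; the 20.5×21 cube at (5.5, -1) contributes its full rectangle; Subtracting the remaining from the first: starting from that combined region, the 20.5×21 cube at (5.5, -1) partially overlaps it — only the 41.87 mm² overlap (of its 430.50 mm²) is removed, clipping the outline — 1 connected region. Overall, the cross-section is a single solid region. The nearest boundary edge runs (-9.53, 5.50)→(-7.78, 7.78); distance from the point to it = 0.52 mm. The point is inside the cross-section, 0.52 mm from the nearest boundary — within the 1.2 mm shell band (3 × 0.4).

shell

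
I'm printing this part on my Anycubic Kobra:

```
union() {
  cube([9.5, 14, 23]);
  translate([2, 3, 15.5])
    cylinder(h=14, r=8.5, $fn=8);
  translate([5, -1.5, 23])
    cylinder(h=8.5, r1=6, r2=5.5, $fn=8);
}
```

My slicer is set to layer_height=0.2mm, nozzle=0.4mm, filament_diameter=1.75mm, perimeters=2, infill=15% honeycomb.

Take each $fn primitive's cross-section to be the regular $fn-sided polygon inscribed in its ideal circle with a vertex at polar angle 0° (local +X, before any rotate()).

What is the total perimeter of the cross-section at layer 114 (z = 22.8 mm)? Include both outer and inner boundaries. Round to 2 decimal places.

At z = 22.8 mm: the cube (footprint 9.5×14) is included at this height (perimeter 47.00 mm); the r=8.5 cylinder at (2, 3) gives a regular 8-gon of circumradius 8.5 (constant along its height) (perimeter = 2·8·8.500·sin(180°/8) = 52.04 mm); the cone at (5, -1.5) is absent (z outside [23, 31.5]); Combining (union): the regions partially overlap (shared area 94.48 mm²), so the edge portions inside another operand are dropped and the merged outline is re-measured after clipping — boundary = 61.09 mm. Overall, the cross-section is a single solid region. Total boundary length (outer) = 61.09 mm.

61.09 mm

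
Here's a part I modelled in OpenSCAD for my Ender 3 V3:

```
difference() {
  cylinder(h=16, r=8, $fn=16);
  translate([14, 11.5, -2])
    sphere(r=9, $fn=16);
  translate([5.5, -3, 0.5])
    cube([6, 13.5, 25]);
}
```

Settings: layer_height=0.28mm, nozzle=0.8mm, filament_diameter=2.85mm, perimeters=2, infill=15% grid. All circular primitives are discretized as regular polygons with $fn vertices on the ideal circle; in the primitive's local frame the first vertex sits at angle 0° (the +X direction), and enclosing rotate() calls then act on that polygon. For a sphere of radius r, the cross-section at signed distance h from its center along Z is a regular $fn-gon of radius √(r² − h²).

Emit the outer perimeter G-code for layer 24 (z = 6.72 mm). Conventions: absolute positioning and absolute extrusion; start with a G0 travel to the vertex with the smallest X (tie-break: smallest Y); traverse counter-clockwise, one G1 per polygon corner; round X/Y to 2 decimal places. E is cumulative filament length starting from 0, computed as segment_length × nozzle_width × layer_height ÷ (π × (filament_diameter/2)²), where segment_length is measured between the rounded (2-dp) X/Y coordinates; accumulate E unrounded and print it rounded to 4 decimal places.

G0 X-8.00 Y0.00 Z6.72
G1 X-7.39 Y-3.06 E0.1096
G1 X-5.66 Y-5.66 E0.2192
G1 X-3.06 Y-7.39 E0.3289
G1 X0.00 Y-8.00 E0.4384
G1 X3.06 Y-7.39 E0.5480
G1 X5.66 Y-5.66 E0.6577
G1 X7.39 Y-3.06 E0.7673
G1 X7.40 Y-3.00 E0.7694
G1 X5.50 Y-3.00 E0.8362
G1 X5.50 Y5.76 E1.1437
G1 X3.06 Y7.39 E1.2468
G1 X0.00 Y8.00 E1.3563
G1 X-3.06 Y7.39 E1.4659
G1 X-5.66 Y5.66 E1.5756
G1 X-7.39 Y3.06 E1.6852
G1 X-8.00 Y0.00 E1.7948

At z = 6.72 mm: the r=8 cylinder contributes a regular 16-gon of circumradius 8; the r=9 sphere at (14, 11.5) slices to a regular 16-gon of circumradius 2.227 (√(r²−h²) with h=8.72 from center); the 6×13.5 cube at (5.5, -3) contributes its full rectangle; Subtracting the remaining from the first: starting from the r=8 cylinder, the r=9 sphere at (14, 11.5) misses the remaining region (no effect); the 6×13.5 cube at (5.5, -3) partially overlaps it — only the 15.99 mm² overlap (of its 81.00 mm²) is removed, clipping the outline — 1 connected region. The outline is a single polygon with 16 vertices. Extrusion per mm of travel: 0.8 × 0.28 / (π × 1.425²) = 0.035113. Accumulating E over each segment gives final E = 1.7948.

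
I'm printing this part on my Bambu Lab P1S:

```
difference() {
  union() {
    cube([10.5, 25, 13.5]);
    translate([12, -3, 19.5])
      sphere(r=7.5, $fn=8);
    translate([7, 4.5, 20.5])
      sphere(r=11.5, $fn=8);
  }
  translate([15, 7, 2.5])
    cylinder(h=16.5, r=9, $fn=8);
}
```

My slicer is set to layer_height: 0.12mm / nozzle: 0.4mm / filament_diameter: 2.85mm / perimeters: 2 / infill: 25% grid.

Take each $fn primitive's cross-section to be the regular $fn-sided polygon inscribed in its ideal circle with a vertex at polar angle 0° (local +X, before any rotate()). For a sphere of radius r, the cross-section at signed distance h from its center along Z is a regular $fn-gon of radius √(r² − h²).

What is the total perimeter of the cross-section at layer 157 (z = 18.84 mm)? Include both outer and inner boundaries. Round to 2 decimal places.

At z = 18.84 mm: the cube does not reach this height (z outside [0, 13.5]); the r=7.5 sphere at (12, -3) contributes a regular 8-gon of circumradius √(7.5²−0.66²) = 7.471 (perimeter = 2·8·7.471·sin(180°/8) = 45.74 mm); the r=11.5 sphere at (7, 4.5) slices to a regular 8-gon of circumradius 11.380 (√(r²−h²) with h=1.66 from center) (perimeter = 2·8·11.380·sin(180°/8) = 69.68 mm); Taking the union: the regions partially overlap (shared area 92.45 mm²), so the edge portions inside another operand are dropped and the merged outline is re-measured after clipping — boundary = 78.39 mm; the cylinder at (15, 7): section is a regular 8-gon, circumradius r=9 (perimeter = 2·8·9.000·sin(180°/8) = 55.11 mm); After the difference (first − rest): starting from that combined region, the r=9 cylinder at (15, 7) partially overlaps it — only the 138.38 mm² overlap (of its 229.10 mm²) is removed, clipping the outline — boundary = 86.47 mm. Overall, the cross-section is a single solid region. Total boundary length (outer) = 86.47 mm.

86.47 mm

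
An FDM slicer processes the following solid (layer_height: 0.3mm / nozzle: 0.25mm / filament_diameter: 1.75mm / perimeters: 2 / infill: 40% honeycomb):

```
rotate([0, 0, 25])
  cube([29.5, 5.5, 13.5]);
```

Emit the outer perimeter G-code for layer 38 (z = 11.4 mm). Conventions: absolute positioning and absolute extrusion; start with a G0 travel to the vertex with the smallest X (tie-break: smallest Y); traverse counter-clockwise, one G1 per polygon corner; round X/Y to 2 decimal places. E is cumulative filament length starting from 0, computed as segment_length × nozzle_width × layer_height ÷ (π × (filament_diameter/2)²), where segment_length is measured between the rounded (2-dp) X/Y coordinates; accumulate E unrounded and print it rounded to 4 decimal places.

At z = 11.4 mm: the cube is present — its section is the full 29.5×5.5 rectangle; (whole slice rotated 25° about Z — lengths, areas and connectivity unchanged). The outline is a single polygon with 4 vertices. Extrusion per mm of travel: 0.25 × 0.3 / (π × 0.875²) = 0.031181. Accumulating E over each segment gives final E = 2.1825.

G0 X-2.32 Y4.98 Z11.40
G1 X0.00 Y0.00 E0.1713
G1 X26.74 Y12.47 E1.0913
G1 X24.41 Y17.45 E1.2627
G1 X-2.32 Y4.98 E2.1825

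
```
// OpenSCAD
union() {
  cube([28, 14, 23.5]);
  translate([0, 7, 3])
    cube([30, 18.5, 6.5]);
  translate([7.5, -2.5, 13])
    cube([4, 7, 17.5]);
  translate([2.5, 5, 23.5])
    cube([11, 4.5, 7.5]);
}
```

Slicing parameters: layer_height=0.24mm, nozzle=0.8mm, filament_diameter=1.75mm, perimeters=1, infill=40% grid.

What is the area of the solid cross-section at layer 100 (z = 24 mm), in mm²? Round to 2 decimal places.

77.50 mm²

At z = 24 mm: the cube is absent (z outside [0, 23.5]); the cube at (0, 7) is not intersected at this z (z outside [3, 9.5]); the 4×7 cube at (7.5, -2.5) contributes its full rectangle (area 28.00 mm²); the 11×4.5 cube at (2.5, 5) contributes its full rectangle (area 49.50 mm²); Combining (union): the 2 present regions are separate (no shared area or edge), so areas and boundary lengths simply add and each stays a separate island — area = 77.50 mm². Overall, the cross-section has 2 separate islands. Net area = 77.50 mm².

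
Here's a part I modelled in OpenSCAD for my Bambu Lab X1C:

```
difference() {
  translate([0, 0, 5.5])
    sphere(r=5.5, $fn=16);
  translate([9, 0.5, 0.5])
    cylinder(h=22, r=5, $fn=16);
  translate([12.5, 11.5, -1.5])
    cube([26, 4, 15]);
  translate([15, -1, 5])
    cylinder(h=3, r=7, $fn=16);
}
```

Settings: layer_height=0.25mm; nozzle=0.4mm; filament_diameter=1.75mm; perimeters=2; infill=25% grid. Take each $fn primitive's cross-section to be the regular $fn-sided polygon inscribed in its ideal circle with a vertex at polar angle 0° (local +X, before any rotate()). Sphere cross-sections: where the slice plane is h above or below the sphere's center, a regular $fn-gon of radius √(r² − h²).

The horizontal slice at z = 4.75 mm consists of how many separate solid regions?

1

At z = 4.75 mm: the r=5.5 sphere contributes a regular 16-gon of circumradius √(5.5²−0.75²) = 5.449; the r=5 cylinder at (9, 0.5) contributes a regular 16-gon of circumradius 5; the 26×4 cube at (12.5, 11.5) contributes its full rectangle; the cylinder at (15, -1) does not reach this height (z outside [5, 8]); Subtracting the remaining from the first: starting from the r=5.5 sphere, the r=5 cylinder at (9, 0.5) partially overlaps it — only the 4.43 mm² overlap (of its 76.54 mm²) is removed, clipping the outline; the 26×4 cube at (12.5, 11.5) misses the remaining region (no effect) — 1 connected region. The result has 1 disconnected region.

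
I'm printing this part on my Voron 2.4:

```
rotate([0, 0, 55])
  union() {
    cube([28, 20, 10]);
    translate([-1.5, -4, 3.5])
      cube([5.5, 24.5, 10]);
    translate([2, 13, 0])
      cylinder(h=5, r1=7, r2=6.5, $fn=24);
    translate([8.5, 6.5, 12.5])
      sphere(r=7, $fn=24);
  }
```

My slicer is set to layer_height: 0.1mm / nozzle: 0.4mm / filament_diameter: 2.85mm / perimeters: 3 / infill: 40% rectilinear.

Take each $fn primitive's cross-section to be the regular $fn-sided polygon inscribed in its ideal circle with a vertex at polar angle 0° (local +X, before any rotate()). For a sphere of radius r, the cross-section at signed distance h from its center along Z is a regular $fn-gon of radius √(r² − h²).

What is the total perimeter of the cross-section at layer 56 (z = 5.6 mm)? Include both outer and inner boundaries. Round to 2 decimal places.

At z = 5.6 mm: the cube (footprint 28×20) is included at this height (perimeter 96.00 mm); the 5.5×24.5 cube at (-1.5, -4) contributes its full rectangle (perimeter 60.00 mm); the cone at (2, 13) does not reach this height (z outside [0, 5]); the r=7 sphere at (8.5, 6.5) contributes a regular 24-gon of circumradius √(7²−6.9²) = 1.179 (perimeter = 2·24·1.179·sin(180°/24) = 7.39 mm); Combining (union): the regions partially overlap (shared area 84.32 mm²), so the edge portions inside another operand are dropped and the merged outline is re-measured after clipping — boundary = 108.00 mm; (whole slice rotated 55° about Z — lengths, areas and connectivity unchanged). Overall, the cross-section is a single solid region. Total boundary length (outer) = 108.00 mm.

108.00 mm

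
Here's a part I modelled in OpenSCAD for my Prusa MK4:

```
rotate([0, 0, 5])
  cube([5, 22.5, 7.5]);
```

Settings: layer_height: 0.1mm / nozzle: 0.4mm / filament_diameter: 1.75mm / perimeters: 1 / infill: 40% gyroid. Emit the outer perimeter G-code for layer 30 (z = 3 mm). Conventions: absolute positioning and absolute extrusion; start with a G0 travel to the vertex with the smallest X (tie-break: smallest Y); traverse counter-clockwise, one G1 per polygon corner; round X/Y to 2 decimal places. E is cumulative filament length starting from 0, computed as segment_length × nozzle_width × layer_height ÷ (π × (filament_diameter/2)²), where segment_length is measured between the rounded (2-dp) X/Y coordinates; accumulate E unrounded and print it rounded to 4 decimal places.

G0 X-1.96 Y22.41 Z3.00
G1 X0.00 Y0.00 E0.3741
G1 X4.98 Y0.44 E0.4572
G1 X3.02 Y22.85 E0.8313
G1 X-1.96 Y22.41 E0.9145

At z = 3 mm: the 5×22.5 cube contributes its full rectangle; (rotated 5° about Z; rotation is an isometry so areas/perimeters/island counts are preserved). The outline is a single polygon with 4 vertices. Extrusion per mm of travel: 0.4 × 0.1 / (π × 0.875²) = 0.016630. Accumulating E over each segment gives final E = 0.9145.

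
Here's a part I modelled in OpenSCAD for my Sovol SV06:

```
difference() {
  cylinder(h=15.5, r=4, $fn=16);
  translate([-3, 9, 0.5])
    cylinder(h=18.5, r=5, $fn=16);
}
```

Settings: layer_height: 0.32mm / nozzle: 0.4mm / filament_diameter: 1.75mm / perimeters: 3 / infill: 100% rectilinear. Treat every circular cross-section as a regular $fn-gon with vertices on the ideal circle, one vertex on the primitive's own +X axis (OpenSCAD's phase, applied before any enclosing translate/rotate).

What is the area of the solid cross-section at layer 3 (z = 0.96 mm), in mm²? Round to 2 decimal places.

At z = 0.96 mm: the r=4 cylinder gives a regular 16-gon of circumradius 4 (constant along its height) (area = (16/2)·4.000²·sin(360°/16) = 48.98 mm²); the cylinder at (-3, 9): section is a regular 16-gon, circumradius r=5 (area = (16/2)·5.000²·sin(360°/16) = 76.54 mm²); Taking the first minus the rest: starting from the r=4 cylinder (48.98 mm²), the r=5 cylinder at (-3, 9) misses the remaining region (no effect) — area = 48.98 mm². Overall, the cross-section is a single solid region. Net area = 48.98 mm².

48.98 mm²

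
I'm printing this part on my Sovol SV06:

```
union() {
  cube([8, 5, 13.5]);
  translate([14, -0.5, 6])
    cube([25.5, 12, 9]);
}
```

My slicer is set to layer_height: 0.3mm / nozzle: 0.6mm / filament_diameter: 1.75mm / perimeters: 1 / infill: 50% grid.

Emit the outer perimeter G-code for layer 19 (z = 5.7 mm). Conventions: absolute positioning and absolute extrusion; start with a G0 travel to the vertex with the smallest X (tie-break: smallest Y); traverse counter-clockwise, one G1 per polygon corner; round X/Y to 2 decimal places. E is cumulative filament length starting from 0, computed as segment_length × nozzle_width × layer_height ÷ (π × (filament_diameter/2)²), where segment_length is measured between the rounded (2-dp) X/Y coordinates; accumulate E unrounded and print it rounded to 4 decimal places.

G0 X0.00 Y0.00 Z5.70
G1 X8.00 Y0.00 E0.5987
G1 X8.00 Y5.00 E0.9729
G1 X0.00 Y5.00 E1.5715
G1 X0.00 Y0.00 E1.9457

At z = 5.7 mm: the 8×5 cube contributes its full rectangle; the cube at (14, -0.5) is not intersected at this z (z outside [6, 15]); Merging all regions: only the 8×5 cube is present, so the union is just that shape — 1 connected region. The outline is a single polygon with 4 vertices. Extrusion per mm of travel: 0.6 × 0.3 / (π × 0.875²) = 0.074835. Accumulating E over each segment gives final E = 1.9457.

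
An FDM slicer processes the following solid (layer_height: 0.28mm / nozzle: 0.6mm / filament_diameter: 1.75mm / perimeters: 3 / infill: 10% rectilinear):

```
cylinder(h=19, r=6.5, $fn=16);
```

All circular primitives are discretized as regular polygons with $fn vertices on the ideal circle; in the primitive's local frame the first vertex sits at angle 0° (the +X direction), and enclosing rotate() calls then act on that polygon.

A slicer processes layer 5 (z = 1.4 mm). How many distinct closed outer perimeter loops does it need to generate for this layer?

1

At z = 1.4 mm: the r=6.5 cylinder contributes a regular 16-gon of circumradius 6.5. The result has 1 disconnected region.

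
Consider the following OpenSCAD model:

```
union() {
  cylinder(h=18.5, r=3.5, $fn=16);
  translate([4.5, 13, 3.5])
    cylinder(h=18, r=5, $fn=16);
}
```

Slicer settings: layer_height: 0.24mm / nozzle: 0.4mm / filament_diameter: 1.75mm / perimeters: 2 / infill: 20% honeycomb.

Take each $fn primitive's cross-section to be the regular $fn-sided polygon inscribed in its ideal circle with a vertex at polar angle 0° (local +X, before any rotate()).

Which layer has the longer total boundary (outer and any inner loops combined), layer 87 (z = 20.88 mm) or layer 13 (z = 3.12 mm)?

layer 87 (z = 20.88 mm)

Layer 87 (z = 20.88): the cylinder is not intersected at this z (z outside [0, 18.5]); the r=5 cylinder at (4.5, 13) gives a regular 16-gon of circumradius 5 (constant along its height) (perimeter = 2·16·5.000·sin(180°/16) = 31.21 mm); Taking the union: only the r=5 cylinder at (4.5, 13) is present, so the union is just that shape — boundary = 31.21 mm. So its perimeter = 31.21 mm. Layer 13 (z = 3.12): the r=3.5 cylinder gives a regular 16-gon of circumradius 3.5 (constant along its height) (perimeter = 2·16·3.500·sin(180°/16) = 21.85 mm); the cylinder at (4.5, 13) does not reach this height (z outside [3.5, 21.5]); Combining (union): only the r=3.5 cylinder is present, so the union is just that shape — boundary = 21.85 mm. So its perimeter = 21.85 mm. Layer 87 is larger (31.21 vs 21.85 mm).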